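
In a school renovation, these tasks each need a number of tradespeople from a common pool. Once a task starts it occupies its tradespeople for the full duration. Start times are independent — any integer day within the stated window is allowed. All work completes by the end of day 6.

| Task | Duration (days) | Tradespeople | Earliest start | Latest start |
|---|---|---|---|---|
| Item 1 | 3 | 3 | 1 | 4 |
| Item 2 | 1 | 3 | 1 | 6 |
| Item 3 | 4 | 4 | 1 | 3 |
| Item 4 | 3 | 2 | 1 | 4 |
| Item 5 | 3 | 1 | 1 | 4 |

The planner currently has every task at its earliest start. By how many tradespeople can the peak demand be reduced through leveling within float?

Early-start peak: d1:13  d2:10  d3:10  d4:4  d5:0  d6:0 ⇒ 13.
Leveled (Item 1@1, Item 2@1, Item 3@2, Item 4@4, Item 5@4): d1:6  d2:7  d3:7  d4:7  d5:7  d6:3 ⇒ 7.
Reduction 13 − 7 = 6.

6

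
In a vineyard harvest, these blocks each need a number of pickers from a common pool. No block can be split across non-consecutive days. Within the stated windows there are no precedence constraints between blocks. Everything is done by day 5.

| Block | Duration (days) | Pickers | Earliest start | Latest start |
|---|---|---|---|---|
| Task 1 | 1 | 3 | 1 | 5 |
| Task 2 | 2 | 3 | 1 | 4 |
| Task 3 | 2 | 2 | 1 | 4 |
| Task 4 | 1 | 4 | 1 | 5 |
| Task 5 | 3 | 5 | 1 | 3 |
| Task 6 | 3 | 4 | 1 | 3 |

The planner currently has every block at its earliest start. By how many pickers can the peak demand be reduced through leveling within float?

Early-start peak: d1:21  d2:14  d3:9  d4:0  d5:0 ⇒ 21.
Leveled (Task 1@1, Task 2@1, Task 3@1, Task 4@2, Task 5@3, Task 6@3): d1:8  d2:9  d3:9  d4:9  d5:9 ⇒ 9.
Reduction 21 − 9 = 12.

12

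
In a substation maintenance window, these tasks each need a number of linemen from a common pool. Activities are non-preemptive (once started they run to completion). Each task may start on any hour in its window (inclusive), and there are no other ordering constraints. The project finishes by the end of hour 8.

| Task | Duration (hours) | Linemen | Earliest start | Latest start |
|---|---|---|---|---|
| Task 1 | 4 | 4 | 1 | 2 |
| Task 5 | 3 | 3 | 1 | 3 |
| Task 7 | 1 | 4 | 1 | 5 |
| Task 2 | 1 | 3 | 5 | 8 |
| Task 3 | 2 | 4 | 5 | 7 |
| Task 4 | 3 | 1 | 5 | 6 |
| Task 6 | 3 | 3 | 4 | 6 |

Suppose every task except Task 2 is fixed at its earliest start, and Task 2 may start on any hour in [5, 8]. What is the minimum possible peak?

11

Task 2@5: h1:11  h2:7  h3:7  h4:7  h5:11  h6:8  h7:1  h8:0 → peak 11
Task 2@6: h1:11  h2:7  h3:7  h4:7  h5:8  h6:11  h7:1  h8:0 → peak 11
Task 2@7: h1:11  h2:7  h3:7  h4:7  h5:8  h6:8  h7:4  h8:0 → peak 11
Task 2@8: h1:11  h2:7  h3:7  h4:7  h5:8  h6:8  h7:1  h8:3 → peak 11
Best is Task 2@5, peak 11.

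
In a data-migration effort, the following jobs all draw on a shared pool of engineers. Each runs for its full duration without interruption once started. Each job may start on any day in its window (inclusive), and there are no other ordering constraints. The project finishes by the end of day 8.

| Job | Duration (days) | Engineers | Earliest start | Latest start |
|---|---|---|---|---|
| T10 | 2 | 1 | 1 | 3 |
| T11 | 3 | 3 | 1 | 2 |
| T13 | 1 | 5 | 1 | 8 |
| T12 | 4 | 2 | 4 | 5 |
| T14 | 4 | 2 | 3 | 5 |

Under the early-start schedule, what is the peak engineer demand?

Early-start schedule: T10@1, T11@1, T13@1, T12@4, T14@3.
Load per day: day 1: 9, day 2: 4, day 3: 5, day 4: 4, day 5: 4, day 6: 4, day 7: 2, day 8: 0.
Peak is 9.

9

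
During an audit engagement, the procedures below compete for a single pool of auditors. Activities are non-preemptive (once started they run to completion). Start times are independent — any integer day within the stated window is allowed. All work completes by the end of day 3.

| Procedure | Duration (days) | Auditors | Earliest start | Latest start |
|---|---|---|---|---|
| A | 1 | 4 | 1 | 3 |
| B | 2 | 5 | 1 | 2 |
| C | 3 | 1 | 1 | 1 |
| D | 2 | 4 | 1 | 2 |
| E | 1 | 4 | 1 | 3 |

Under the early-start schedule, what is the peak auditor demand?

Early-start schedule: A@1, B@1, C@1, D@1, E@1.
Load per day: day 1: 18, day 2: 10, day 3: 1.
Peak is 18.

18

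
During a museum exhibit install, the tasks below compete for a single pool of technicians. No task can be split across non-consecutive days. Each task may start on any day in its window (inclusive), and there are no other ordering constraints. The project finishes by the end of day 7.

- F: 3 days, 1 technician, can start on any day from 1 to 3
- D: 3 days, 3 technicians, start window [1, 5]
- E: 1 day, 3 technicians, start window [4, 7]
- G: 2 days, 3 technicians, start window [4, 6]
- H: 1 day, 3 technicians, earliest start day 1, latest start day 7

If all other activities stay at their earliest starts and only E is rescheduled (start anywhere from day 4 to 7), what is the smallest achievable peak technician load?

7

E@4: d1:7  d2:4  d3:4  d4:6  d5:3  d6:0  d7:0 → peak 7
E@5: d1:7  d2:4  d3:4  d4:3  d5:6  d6:0  d7:0 → peak 7
E@6: d1:7  d2:4  d3:4  d4:3  d5:3  d6:3  d7:0 → peak 7
E@7: d1:7  d2:4  d3:4  d4:3  d5:3  d6:0  d7:3 → peak 7
Best is E@4, peak 7.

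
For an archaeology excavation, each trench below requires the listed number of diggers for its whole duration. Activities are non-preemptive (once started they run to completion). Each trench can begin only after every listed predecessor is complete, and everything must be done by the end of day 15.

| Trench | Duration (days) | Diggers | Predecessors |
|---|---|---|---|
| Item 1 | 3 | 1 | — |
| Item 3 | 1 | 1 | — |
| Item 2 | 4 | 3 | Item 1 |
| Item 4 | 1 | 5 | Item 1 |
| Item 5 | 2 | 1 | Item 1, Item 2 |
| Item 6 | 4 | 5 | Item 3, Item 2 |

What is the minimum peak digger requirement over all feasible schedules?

Early-start (Item 1@1, Item 3@1, Item 2@4, Item 4@4, Item 5@8, Item 6@8) gives peak 8: d1:2  d2:1  d3:1  d4:8  d5:3  d6:3  d7:3  d8:6  d9:6  d10:5  d11:5  d12:0  d13:0  d14:0  d15:0.
Shift Item 4→8, Item 5→9, Item 6→11.
Schedule Item 1@1, Item 3@1, Item 2@4, Item 4@8, Item 5@9, Item 6@11: d1:2  d2:1  d3:1  d4:3  d5:3  d6:3  d7:3  d8:5  d9:1  d10:1  d11:5  d12:5  d13:5  d14:5  d15:0 — peak 5.

5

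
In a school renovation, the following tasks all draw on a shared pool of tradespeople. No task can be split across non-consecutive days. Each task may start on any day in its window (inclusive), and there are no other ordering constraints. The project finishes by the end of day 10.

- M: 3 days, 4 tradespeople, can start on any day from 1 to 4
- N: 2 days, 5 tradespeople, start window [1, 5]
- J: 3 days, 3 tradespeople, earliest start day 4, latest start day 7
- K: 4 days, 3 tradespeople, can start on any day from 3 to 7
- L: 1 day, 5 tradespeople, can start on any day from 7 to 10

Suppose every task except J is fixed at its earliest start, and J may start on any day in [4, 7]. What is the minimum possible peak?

J@4: d1:9  d2:9  d3:7  d4:6  d5:6  d6:6  d7:5  d8:0  d9:0  d10:0 → peak 9
J@5: d1:9  d2:9  d3:7  d4:3  d5:6  d6:6  d7:8  d8:0  d9:0  d10:0 → peak 9
J@6: d1:9  d2:9  d3:7  d4:3  d5:3  d6:6  d7:8  d8:3  d9:0  d10:0 → peak 9
J@7: d1:9  d2:9  d3:7  d4:3  d5:3  d6:3  d7:8  d8:3  d9:3  d10:0 → peak 9
Best is J@4, peak 9.

9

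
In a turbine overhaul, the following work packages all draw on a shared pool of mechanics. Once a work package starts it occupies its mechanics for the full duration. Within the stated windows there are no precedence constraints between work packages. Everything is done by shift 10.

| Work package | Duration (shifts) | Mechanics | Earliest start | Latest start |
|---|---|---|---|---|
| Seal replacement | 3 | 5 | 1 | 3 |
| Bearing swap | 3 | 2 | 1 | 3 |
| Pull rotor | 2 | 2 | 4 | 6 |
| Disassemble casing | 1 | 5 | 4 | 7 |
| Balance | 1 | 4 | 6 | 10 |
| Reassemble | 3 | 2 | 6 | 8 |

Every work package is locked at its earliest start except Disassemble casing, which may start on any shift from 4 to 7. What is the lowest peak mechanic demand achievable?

7

Disassemble casing@4: s1:7  s2:7  s3:7  s4:7  s5:2  s6:6  s7:2  s8:2  s9:0  s10:0 → peak 7
Disassemble casing@5: s1:7  s2:7  s3:7  s4:2  s5:7  s6:6  s7:2  s8:2  s9:0  s10:0 → peak 7
Disassemble casing@6: s1:7  s2:7  s3:7  s4:2  s5:2  s6:11  s7:2  s8:2  s9:0  s10:0 → peak 11
Disassemble casing@7: s1:7  s2:7  s3:7  s4:2  s5:2  s6:6  s7:7  s8:2  s9:0  s10:0 → peak 7
Best is Disassemble casing@4, peak 7.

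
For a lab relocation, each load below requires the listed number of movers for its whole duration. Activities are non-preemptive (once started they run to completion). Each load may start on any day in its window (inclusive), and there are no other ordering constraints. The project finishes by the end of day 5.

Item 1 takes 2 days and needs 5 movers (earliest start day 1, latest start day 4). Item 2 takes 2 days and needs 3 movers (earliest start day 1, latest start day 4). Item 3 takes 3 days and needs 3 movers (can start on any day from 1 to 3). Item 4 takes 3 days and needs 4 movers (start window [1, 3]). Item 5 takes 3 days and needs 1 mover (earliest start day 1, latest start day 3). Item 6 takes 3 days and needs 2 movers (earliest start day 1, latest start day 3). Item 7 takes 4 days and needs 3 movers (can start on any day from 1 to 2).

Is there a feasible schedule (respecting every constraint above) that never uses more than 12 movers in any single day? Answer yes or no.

no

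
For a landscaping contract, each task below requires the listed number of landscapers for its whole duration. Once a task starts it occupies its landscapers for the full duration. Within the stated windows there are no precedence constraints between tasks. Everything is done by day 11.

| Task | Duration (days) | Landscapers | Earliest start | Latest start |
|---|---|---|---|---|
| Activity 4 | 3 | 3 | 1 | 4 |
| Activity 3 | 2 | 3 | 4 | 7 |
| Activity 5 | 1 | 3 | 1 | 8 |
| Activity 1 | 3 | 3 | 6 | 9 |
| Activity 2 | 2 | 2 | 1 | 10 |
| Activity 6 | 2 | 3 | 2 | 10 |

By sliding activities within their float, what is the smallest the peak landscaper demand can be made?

5

Early-start (Activity 4@1, Activity 3@4, Activity 5@1, Activity 1@6, Activity 2@1, Activity 6@2) gives peak 8: d1:8  d2:8  d3:6  d4:3  d5:3  d6:3  d7:3  d8:3  d9:0  d10:0  d11:0.
Shift Activity 5→6, Activity 1→7, Activity 6→10.
Schedule Activity 4@1, Activity 3@4, Activity 5@6, Activity 1@7, Activity 2@1, Activity 6@10: d1:5  d2:5  d3:3  d4:3  d5:3  d6:3  d7:3  d8:3  d9:3  d10:3  d11:3 — peak 5.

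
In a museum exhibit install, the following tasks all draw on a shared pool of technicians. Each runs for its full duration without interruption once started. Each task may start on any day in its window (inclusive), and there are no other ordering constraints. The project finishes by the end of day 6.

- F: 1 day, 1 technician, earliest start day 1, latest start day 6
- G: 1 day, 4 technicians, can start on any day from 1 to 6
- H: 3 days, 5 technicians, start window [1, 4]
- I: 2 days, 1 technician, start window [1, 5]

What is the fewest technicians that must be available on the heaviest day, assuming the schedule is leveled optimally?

Early-start (F@1, G@1, H@1, I@1) gives peak 11: d1:11  d2:6  d3:5  d4:0  d5:0  d6:0.
Shift H→2, I→5.
Schedule F@1, G@1, H@2, I@5: d1:5  d2:5  d3:5  d4:5  d5:1  d6:1 — peak 5.

5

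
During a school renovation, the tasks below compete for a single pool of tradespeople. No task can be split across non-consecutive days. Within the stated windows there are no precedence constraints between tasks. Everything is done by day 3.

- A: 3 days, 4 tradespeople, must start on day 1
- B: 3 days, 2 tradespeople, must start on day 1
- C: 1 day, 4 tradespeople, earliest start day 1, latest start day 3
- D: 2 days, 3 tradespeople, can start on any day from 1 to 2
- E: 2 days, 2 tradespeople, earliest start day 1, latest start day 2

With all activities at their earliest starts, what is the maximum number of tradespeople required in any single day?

15

Early-start schedule: A@1, B@1, C@1, D@1, E@1.
Load per day: day 1: 15, day 2: 11, day 3: 6.
Peak is 15.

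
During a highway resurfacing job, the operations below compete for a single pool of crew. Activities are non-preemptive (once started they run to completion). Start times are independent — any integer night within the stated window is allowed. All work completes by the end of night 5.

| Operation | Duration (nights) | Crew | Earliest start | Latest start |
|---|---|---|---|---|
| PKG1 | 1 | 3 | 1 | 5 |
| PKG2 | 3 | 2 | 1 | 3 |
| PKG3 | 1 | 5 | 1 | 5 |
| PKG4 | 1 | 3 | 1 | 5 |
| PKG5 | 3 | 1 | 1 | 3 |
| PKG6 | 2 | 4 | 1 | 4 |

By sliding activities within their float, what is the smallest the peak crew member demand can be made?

Early-start (PKG1@1, PKG2@1, PKG3@1, PKG4@1, PKG5@1, PKG6@1) gives peak 18: n1:18  n2:7  n3:3  n4:0  n5:0.
Shift PKG2→3, PKG3→2, PKG4→3, PKG6→4.
Schedule PKG1@1, PKG2@3, PKG3@2, PKG4@3, PKG5@1, PKG6@4: n1:4  n2:6  n3:6  n4:6  n5:6 — peak 6.
Total crew member-nights = 28 over 5 nights ⇒ peak ≥ ⌈28/5⌉ = 6, so 6 is optimal.

6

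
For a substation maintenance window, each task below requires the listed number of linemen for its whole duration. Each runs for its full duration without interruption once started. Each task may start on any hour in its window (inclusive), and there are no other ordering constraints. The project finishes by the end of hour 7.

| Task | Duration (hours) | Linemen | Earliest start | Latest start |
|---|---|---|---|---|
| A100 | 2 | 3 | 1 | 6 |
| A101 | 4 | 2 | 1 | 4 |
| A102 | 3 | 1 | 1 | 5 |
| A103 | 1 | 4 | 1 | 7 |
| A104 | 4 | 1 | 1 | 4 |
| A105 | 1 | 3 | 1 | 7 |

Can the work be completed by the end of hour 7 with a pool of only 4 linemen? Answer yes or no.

no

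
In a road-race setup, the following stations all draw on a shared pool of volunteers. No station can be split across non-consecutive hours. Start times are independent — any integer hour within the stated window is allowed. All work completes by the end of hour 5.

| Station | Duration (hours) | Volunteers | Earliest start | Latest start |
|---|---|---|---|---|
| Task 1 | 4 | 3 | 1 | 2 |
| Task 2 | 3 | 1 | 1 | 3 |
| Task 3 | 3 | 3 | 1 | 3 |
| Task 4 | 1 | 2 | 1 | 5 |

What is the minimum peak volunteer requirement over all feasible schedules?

Early-start (Task 1@1, Task 2@1, Task 3@1, Task 4@1) gives peak 9: h1:9  h2:7  h3:7  h4:3  h5:0.
Shift Task 4→4.
Schedule Task 1@1, Task 2@1, Task 3@1, Task 4@4: h1:7  h2:7  h3:7  h4:5  h5:0 — peak 7.

7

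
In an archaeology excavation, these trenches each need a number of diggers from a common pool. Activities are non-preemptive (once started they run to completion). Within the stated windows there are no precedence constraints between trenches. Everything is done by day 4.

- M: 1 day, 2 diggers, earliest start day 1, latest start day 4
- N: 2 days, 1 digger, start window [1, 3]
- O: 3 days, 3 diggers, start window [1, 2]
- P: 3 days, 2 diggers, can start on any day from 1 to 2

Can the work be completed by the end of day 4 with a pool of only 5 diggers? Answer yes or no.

The minimum achievable peak is 6; 5 < 6, so no feasible schedule stays within the cap.

no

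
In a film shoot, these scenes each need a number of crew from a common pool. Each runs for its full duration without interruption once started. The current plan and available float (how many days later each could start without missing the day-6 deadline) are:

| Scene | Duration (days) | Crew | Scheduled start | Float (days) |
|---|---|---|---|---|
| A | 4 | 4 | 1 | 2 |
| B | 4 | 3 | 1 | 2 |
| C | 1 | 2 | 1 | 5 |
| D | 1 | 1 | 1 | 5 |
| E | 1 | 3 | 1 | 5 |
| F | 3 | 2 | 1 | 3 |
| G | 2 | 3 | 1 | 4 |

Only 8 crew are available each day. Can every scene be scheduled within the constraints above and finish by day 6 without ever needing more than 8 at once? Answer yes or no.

no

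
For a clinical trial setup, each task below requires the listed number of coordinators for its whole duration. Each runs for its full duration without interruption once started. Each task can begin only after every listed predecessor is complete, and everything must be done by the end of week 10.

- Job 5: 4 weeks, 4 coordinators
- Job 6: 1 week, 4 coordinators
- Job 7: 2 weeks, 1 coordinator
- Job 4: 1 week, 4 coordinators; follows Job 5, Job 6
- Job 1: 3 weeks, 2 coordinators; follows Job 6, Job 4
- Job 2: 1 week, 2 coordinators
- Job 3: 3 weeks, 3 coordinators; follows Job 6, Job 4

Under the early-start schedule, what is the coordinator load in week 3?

At early start, week 3 has: Job 5.
Demand: 4 = 4.

4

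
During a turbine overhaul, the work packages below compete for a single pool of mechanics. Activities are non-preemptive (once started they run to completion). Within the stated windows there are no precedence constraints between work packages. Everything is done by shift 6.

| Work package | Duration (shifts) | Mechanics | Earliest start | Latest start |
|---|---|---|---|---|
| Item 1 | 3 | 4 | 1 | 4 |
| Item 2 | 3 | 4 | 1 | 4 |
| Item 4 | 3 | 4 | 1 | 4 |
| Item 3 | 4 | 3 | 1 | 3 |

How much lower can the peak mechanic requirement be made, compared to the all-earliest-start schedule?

4

Early-start peak: s1:15  s2:15  s3:15  s4:3  s5:0  s6:0 ⇒ 15.
Leveled (Item 1@1, Item 2@1, Item 4@4, Item 3@1): s1:11  s2:11  s3:11  s4:7  s5:4  s6:4 ⇒ 11.
Reduction 15 − 11 = 4.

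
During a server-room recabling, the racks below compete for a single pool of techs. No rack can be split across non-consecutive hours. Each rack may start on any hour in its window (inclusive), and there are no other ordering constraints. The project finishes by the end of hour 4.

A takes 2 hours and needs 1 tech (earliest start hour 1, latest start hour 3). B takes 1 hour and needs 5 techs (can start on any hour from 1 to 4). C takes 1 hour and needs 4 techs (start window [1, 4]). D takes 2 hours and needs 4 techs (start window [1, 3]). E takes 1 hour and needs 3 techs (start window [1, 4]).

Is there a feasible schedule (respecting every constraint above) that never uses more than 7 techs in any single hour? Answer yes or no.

Schedule A@1, B@1, C@2, D@3, E@3: h1:6  h2:5  h3:7  h4:4 — peak 7 ≤ 7.

yes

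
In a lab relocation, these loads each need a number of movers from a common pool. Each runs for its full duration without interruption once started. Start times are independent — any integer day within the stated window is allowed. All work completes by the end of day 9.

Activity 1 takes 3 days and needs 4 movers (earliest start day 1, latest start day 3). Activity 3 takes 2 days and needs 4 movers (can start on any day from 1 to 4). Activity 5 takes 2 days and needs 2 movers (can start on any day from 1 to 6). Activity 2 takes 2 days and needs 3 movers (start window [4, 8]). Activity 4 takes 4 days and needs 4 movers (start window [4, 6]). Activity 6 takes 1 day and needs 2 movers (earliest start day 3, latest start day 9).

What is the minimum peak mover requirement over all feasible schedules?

Early-start (Activity 1@1, Activity 3@1, Activity 5@1, Activity 2@4, Activity 4@4, Activity 6@3) gives peak 10: d1:10  d2:10  d3:6  d4:7  d5:7  d6:4  d7:4  d8:0  d9:0.
Shift Activity 3→4, Activity 4→6.
Schedule Activity 1@1, Activity 3@4, Activity 5@1, Activity 2@4, Activity 4@6, Activity 6@3: d1:6  d2:6  d3:6  d4:7  d5:7  d6:4  d7:4  d8:4  d9:4 — peak 7.

7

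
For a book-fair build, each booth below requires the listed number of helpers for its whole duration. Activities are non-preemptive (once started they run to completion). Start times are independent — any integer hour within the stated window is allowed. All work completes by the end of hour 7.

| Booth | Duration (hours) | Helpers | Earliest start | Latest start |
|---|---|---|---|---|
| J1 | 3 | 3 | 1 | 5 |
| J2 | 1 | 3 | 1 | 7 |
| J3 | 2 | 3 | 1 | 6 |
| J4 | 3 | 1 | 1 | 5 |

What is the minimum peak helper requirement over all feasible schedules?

Early-start (J1@1, J2@1, J3@1, J4@1) gives peak 10: h1:10  h2:7  h3:4  h4:0  h5:0  h6:0  h7:0.
Shift J2→4, J3→5.
Schedule J1@1, J2@4, J3@5, J4@1: h1:4  h2:4  h3:4  h4:3  h5:3  h6:3  h7:0 — peak 4.

4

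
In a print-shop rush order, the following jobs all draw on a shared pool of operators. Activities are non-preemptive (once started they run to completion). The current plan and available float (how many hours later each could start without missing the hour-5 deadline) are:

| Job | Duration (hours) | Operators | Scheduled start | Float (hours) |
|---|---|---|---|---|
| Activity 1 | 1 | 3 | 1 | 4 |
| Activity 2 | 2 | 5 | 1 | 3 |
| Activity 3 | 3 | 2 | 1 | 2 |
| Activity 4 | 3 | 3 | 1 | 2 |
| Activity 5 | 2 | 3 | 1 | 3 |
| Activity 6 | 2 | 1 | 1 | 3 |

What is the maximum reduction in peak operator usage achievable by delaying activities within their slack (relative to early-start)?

9

Early-start peak: h1:17  h2:14  h3:5  h4:0  h5:0 ⇒ 17.
Leveled (Activity 1@1, Activity 2@1, Activity 3@2, Activity 4@3, Activity 5@4, Activity 6@2): h1:8  h2:8  h3:6  h4:8  h5:6 ⇒ 8.
Reduction 17 − 8 = 9.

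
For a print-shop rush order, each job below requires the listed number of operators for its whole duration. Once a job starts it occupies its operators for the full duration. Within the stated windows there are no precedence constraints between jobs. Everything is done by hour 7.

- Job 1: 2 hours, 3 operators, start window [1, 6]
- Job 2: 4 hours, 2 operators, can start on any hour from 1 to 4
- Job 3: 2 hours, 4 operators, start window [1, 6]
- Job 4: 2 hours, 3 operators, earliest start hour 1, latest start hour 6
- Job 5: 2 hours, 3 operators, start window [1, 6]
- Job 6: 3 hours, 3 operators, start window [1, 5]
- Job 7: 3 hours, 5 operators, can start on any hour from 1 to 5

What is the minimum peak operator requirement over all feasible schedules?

Early-start (Job 1@1, Job 2@1, Job 3@1, Job 4@1, Job 5@1, Job 6@1, Job 7@1) gives peak 23: h1:23  h2:23  h3:10  h4:2  h5:0  h6:0  h7:0.
Shift Job 4→3, Job 5→3, Job 6→5, Job 7→5.
Schedule Job 1@1, Job 2@1, Job 3@1, Job 4@3, Job 5@3, Job 6@5, Job 7@5: h1:9  h2:9  h3:8  h4:8  h5:8  h6:8  h7:8 — peak 9.
Total operator-hours = 58 over 7 hours ⇒ peak ≥ ⌈58/7⌉ = 9, so 9 is optimal.

9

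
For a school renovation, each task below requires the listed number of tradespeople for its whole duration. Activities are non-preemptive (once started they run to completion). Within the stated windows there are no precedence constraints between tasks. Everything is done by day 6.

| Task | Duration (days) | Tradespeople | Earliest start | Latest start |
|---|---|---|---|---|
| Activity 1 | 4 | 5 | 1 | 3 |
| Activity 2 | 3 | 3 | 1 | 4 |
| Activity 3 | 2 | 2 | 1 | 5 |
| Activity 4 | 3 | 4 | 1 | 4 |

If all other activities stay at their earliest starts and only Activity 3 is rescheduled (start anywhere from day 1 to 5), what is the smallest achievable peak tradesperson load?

Activity 3@1: d1:14  d2:14  d3:12  d4:5  d5:0  d6:0 → peak 14
Activity 3@2: d1:12  d2:14  d3:14  d4:5  d5:0  d6:0 → peak 14
Activity 3@3: d1:12  d2:12  d3:14  d4:7  d5:0  d6:0 → peak 14
Activity 3@4: d1:12  d2:12  d3:12  d4:7  d5:2  d6:0 → peak 12
Activity 3@5: d1:12  d2:12  d3:12  d4:5  d5:2  d6:2 → peak 12
Best is Activity 3@4, peak 12.

12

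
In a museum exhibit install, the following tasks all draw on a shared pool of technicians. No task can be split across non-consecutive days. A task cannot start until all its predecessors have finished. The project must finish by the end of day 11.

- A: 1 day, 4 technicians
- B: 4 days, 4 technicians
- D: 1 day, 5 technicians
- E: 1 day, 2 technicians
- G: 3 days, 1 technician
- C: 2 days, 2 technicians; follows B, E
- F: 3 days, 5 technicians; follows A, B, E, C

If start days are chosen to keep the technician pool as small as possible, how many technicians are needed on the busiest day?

Early-start (A@1, B@1, D@1, E@1, G@1, C@5, F@7) gives peak 16: d1:16  d2:5  d3:5  d4:4  d5:2  d6:2  d7:5  d8:5  d9:5  d10:0  d11:0.
Shift B→2, D→6, G→2, C→7, F→9.
Schedule A@1, B@2, D@6, E@1, G@2, C@7, F@9: d1:6  d2:5  d3:5  d4:5  d5:4  d6:5  d7:2  d8:2  d9:5  d10:5  d11:5 — peak 6.

6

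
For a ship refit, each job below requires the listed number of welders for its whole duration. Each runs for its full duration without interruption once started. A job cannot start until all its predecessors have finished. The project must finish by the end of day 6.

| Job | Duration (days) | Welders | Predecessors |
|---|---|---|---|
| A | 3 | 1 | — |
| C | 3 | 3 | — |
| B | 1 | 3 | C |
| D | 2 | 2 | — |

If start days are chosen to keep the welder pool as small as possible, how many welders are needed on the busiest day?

4

Early-start (A@1, C@1, B@4, D@1) gives peak 6: d1:6  d2:6  d3:4  d4:3  d5:0  d6:0.
Shift D→5.
Schedule A@1, C@1, B@4, D@5: d1:4  d2:4  d3:4  d4:3  d5:2  d6:2 — peak 4.
Total welder-days = 19 over 6 days ⇒ peak ≥ ⌈19/6⌉ = 4, so 4 is optimal.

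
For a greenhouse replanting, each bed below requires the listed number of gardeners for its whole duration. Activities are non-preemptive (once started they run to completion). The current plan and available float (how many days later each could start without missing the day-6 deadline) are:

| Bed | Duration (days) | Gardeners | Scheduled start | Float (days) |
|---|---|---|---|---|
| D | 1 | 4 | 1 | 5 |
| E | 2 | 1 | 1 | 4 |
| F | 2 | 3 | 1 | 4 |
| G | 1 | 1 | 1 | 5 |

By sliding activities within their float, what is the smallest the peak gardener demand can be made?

Early-start (D@1, E@1, F@1, G@1) gives peak 9: d1:9  d2:4  d3:0  d4:0  d5:0  d6:0.
Shift E→2, F→2, G→4.
Schedule D@1, E@2, F@2, G@4: d1:4  d2:4  d3:4  d4:1  d5:0  d6:0 — peak 4.

4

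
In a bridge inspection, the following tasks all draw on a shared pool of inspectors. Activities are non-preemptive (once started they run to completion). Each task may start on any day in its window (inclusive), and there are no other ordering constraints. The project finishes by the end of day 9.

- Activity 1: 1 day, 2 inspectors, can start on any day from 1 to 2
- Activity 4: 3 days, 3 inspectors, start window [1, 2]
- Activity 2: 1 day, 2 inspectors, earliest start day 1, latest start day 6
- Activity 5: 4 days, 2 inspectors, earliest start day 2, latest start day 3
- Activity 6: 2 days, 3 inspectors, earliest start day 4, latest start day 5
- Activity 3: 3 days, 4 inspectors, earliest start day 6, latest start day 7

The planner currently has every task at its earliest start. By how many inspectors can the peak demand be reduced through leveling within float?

2

Early-start peak: d1:7  d2:5  d3:5  d4:5  d5:5  d6:4  d7:4  d8:4  d9:0 ⇒ 7.
Leveled (Activity 1@1, Activity 4@1, Activity 2@2, Activity 5@3, Activity 6@4, Activity 3@7): d1:5  d2:5  d3:5  d4:5  d5:5  d6:2  d7:4  d8:4  d9:4 ⇒ 5.
Reduction 7 − 5 = 2.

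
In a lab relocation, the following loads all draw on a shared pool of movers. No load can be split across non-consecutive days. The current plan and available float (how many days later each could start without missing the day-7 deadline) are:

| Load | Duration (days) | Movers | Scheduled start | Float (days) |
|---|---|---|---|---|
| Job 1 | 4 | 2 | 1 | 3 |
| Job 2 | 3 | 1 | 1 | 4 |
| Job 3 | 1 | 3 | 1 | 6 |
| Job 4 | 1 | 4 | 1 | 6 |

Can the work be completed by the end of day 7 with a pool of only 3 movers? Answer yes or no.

no

The minimum achievable peak is 4; 3 < 4, so no feasible schedule stays within the cap.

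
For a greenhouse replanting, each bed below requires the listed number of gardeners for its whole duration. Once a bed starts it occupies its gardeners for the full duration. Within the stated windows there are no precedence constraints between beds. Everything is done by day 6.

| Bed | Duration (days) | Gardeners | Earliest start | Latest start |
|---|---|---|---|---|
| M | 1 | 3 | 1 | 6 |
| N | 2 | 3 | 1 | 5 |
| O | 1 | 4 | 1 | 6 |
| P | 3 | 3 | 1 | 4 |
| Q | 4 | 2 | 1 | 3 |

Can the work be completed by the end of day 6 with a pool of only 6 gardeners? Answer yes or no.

yes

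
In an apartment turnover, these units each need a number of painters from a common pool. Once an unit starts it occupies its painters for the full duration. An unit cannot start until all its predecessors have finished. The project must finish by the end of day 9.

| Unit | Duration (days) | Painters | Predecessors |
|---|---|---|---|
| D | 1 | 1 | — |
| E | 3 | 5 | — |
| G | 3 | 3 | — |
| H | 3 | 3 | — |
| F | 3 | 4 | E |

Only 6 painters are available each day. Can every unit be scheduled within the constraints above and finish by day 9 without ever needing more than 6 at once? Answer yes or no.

Schedule D@1, E@1, G@4, H@4, F@7: d1:6  d2:5  d3:5  d4:6  d5:6  d6:6  d7:4  d8:4  d9:4 — peak 6 ≤ 6.

yes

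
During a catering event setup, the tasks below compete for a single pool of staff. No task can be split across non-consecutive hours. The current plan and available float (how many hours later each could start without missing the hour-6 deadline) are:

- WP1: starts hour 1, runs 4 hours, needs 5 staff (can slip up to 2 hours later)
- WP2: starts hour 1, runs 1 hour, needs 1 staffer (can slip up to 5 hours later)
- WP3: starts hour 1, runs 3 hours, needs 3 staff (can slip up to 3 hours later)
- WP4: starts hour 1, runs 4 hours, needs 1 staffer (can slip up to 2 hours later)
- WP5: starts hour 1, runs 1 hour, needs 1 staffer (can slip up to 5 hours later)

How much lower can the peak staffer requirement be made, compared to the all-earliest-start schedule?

Early-start peak: h1:11  h2:9  h3:9  h4:6  h5:0  h6:0 ⇒ 11.
Leveled (WP1@1, WP2@1, WP3@1, WP4@2, WP5@4): h1:9  h2:9  h3:9  h4:7  h5:1  h6:0 ⇒ 9.
Reduction 11 − 9 = 2.

2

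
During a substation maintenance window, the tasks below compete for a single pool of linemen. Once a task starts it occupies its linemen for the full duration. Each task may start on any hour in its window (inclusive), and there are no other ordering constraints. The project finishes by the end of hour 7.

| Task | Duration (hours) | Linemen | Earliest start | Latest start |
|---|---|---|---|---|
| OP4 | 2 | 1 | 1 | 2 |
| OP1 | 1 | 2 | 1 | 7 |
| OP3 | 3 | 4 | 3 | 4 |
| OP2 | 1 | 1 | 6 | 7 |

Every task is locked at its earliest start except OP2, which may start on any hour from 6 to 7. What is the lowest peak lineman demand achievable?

4

OP2@6: h1:3  h2:1  h3:4  h4:4  h5:4  h6:1  h7:0 → peak 4
OP2@7: h1:3  h2:1  h3:4  h4:4  h5:4  h6:0  h7:1 → peak 4
Best is OP2@6, peak 4.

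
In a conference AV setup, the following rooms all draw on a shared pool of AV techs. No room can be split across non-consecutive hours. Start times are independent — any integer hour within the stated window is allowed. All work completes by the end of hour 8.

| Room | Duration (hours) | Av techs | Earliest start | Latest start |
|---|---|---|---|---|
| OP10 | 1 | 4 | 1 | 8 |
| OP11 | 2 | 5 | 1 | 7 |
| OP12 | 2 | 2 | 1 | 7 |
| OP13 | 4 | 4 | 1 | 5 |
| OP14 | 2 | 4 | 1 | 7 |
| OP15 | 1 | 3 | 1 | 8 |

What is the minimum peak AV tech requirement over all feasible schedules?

Early-start (OP10@1, OP11@1, OP12@1, OP13@1, OP14@1, OP15@1) gives peak 22: h1:22  h2:15  h3:4  h4:4  h5:0  h6:0  h7:0  h8:0.
Shift OP11→2, OP13→4, OP14→4, OP15→3.
Schedule OP10@1, OP11@2, OP12@1, OP13@4, OP14@4, OP15@3: h1:6  h2:7  h3:8  h4:8  h5:8  h6:4  h7:4  h8:0 — peak 8.

8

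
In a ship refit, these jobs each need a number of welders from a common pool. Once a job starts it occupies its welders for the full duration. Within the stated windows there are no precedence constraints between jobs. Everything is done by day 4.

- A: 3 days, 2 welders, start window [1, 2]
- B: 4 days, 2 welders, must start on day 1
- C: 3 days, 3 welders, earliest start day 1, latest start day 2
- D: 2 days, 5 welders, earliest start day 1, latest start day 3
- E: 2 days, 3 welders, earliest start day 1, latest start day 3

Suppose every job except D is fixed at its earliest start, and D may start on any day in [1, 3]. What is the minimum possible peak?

D@1: d1:15  d2:15  d3:7  d4:2 → peak 15
D@2: d1:10  d2:15  d3:12  d4:2 → peak 15
D@3: d1:10  d2:10  d3:12  d4:7 → peak 12
Best is D@3, peak 12.

12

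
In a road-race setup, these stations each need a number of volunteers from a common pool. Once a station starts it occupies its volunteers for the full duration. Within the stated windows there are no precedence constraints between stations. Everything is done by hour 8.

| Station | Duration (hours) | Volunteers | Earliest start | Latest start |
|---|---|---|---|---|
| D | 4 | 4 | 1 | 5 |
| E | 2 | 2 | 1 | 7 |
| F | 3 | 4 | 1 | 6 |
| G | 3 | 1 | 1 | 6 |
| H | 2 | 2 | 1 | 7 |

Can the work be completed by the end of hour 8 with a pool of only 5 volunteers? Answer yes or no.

no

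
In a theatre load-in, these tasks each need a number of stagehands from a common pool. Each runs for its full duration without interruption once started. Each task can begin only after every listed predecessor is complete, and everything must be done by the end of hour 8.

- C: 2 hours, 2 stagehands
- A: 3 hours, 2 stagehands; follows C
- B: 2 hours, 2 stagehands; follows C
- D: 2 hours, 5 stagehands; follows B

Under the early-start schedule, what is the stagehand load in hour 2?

2

At early start, hour 2 has: C.
Demand: 2 = 2.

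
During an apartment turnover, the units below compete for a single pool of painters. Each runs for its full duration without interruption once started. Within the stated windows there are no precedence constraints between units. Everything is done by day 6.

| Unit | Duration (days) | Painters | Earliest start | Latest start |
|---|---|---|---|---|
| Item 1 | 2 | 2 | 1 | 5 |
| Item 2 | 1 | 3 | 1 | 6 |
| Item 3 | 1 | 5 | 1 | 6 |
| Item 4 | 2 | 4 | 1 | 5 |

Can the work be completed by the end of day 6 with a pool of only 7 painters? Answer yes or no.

yes

Schedule Item 1@1, Item 2@1, Item 3@3, Item 4@4: d1:5  d2:2  d3:5  d4:4  d5:4  d6:0 — peak 5 ≤ 7.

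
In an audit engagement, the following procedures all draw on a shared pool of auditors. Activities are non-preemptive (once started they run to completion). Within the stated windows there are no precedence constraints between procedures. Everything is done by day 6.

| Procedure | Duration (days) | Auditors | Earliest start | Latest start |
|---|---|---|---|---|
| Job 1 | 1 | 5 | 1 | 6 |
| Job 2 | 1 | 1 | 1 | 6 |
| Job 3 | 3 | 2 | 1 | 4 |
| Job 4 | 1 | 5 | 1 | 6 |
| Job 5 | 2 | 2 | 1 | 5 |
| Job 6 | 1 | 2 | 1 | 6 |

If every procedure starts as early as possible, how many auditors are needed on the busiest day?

17

Early-start schedule: Job 1@1, Job 2@1, Job 3@1, Job 4@1, Job 5@1, Job 6@1.
Load per day: day 1: 17, day 2: 4, day 3: 2, day 4: 0, day 5: 0, day 6: 0.
Peak is 17.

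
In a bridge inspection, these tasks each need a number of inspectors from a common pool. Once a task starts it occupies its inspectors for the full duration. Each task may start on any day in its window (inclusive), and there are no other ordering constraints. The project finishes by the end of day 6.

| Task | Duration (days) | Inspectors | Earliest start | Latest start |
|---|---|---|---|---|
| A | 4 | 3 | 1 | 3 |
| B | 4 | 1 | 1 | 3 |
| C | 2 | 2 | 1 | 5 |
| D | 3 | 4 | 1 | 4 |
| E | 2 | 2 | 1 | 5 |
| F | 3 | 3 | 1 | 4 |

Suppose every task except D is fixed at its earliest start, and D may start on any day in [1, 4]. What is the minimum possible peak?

11

D@1: d1:15  d2:15  d3:11  d4:4  d5:0  d6:0 → peak 15
D@2: d1:11  d2:15  d3:11  d4:8  d5:0  d6:0 → peak 15
D@3: d1:11  d2:11  d3:11  d4:8  d5:4  d6:0 → peak 11
D@4: d1:11  d2:11  d3:7  d4:8  d5:4  d6:4 → peak 11
Best is D@3, peak 11.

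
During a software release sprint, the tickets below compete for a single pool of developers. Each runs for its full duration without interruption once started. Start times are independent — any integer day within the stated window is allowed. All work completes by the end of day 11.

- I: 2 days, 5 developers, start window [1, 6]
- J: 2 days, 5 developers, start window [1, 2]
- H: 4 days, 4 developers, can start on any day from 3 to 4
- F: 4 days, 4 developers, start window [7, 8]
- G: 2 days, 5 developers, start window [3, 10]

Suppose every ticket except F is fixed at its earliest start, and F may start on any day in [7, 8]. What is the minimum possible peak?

F@7: d1:10  d2:10  d3:9  d4:9  d5:4  d6:4  d7:4  d8:4  d9:4  d10:4  d11:0 → peak 10
F@8: d1:10  d2:10  d3:9  d4:9  d5:4  d6:4  d7:0  d8:4  d9:4  d10:4  d11:4 → peak 10
Best is F@7, peak 10.

10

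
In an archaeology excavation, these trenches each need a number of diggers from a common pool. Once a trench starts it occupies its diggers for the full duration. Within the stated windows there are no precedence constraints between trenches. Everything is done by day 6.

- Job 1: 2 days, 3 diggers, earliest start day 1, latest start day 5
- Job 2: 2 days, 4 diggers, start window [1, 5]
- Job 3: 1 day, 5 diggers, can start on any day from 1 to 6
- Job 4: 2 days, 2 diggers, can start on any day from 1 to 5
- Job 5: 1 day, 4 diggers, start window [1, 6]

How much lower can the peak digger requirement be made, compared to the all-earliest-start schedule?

13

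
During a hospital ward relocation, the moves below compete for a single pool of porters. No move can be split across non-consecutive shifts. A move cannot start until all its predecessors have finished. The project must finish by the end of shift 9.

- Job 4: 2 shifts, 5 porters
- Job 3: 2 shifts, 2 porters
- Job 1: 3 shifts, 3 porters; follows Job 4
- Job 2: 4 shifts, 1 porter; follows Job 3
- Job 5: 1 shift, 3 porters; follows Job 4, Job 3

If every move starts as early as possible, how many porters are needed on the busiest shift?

7

Early-start schedule: Job 4@1, Job 3@1, Job 1@3, Job 2@3, Job 5@3.
Load per shift: shift 1: 7, shift 2: 7, shift 3: 7, shift 4: 4, shift 5: 4, shift 6: 1, shift 7: 0, shift 8: 0, shift 9: 0.
Peak is 7.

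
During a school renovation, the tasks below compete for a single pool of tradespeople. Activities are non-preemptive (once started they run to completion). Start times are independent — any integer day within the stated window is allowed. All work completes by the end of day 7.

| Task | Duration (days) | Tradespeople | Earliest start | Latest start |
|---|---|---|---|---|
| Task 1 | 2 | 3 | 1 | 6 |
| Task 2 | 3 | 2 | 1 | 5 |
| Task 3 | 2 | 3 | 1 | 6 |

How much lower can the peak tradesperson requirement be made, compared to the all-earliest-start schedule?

5

Early-start peak: d1:8  d2:8  d3:2  d4:0  d5:0  d6:0  d7:0 ⇒ 8.
Leveled (Task 1@1, Task 2@3, Task 3@6): d1:3  d2:3  d3:2  d4:2  d5:2  d6:3  d7:3 ⇒ 3.
Reduction 8 − 3 = 5.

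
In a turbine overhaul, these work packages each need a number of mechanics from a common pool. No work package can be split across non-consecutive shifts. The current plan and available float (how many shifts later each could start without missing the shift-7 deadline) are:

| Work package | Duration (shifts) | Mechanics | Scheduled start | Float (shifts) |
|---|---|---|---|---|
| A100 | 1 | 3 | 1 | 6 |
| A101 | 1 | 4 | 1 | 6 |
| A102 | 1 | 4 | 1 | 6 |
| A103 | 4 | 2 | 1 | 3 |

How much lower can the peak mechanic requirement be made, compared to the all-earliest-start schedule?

9

Early-start peak: s1:13  s2:2  s3:2  s4:2  s5:0  s6:0  s7:0 ⇒ 13.
Leveled (A100@1, A101@2, A102@3, A103@4): s1:3  s2:4  s3:4  s4:2  s5:2  s6:2  s7:2 ⇒ 4.
Reduction 13 − 4 = 9.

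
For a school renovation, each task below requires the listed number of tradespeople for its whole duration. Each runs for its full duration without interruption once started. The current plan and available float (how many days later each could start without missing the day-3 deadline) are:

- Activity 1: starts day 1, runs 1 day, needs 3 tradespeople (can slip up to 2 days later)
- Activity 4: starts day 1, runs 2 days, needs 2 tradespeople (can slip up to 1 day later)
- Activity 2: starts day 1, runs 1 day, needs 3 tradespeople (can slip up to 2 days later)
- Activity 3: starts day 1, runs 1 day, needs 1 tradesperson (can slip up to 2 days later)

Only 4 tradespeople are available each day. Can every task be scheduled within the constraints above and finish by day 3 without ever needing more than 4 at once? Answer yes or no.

no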